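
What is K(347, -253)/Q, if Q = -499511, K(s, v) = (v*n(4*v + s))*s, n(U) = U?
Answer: -58381015/499511 ≈ -116.88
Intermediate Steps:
K(s, v) = s*v*(s + 4*v) (K(s, v) = (v*(4*v + s))*s = (v*(s + 4*v))*s = s*v*(s + 4*v))
K(347, -253)/Q = (347*(-253)*(347 + 4*(-253)))/(-499511) = (347*(-253)*(347 - 1012))*(-1/499511) = (347*(-253)*(-665))*(-1/499511) = 58381015*(-1/499511) = -58381015/499511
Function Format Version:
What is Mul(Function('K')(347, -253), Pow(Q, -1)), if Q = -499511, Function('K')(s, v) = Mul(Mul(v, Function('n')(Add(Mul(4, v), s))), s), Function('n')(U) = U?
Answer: Rational(-58381015, 499511) ≈ -116.88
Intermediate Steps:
Function('K')(s, v) = Mul(s, v, Add(s, Mul(4, v))) (Function('K')(s, v) = Mul(Mul(v, Add(Mul(4, v), s)), s) = Mul(Mul(v, Add(s, Mul(4, v))), s) = Mul(s, v, Add(s, Mul(4, v))))
Mul(Function('K')(347, -253), Pow(Q, -1)) = Mul(Mul(347, -253, Add(347, Mul(4, -253))), Pow(-499511, -1)) = Mul(Mul(347, -253, Add(347, -1012)), Rational(-1, 499511)) = Mul(Mul(347, -253, -665), Rational(-1, 499511)) = Mul(58381015, Rational(-1, 499511)) = Rational(-58381015, 499511)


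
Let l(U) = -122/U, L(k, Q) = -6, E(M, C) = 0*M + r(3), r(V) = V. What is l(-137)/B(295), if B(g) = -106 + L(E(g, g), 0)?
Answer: -61/7672 ≈ -0.0079510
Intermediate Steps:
E(M, C) = 3 (E(M, C) = 0*M + 3 = 0 + 3 = 3)
B(g) = -112 (B(g) = -106 - 6 = -112)
l(-137)/B(295) = -122/(-137)/(-112) = -122*(-1/137)*(-1/112) = (122/137)*(-1/112) = -61/7672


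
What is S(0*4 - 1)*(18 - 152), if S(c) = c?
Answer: 134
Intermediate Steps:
S(0*4 - 1)*(18 - 152) = (0*4 - 1)*(18 - 152) = (0 - 1)*(-134) = -1*(-134) = 134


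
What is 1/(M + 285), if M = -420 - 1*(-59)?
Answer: -1/76 ≈ -0.013158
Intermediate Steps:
M = -361 (M = -420 + 59 = -361)
1/(M + 285) = 1/(-361 + 285) = 1/(-76) = -1/76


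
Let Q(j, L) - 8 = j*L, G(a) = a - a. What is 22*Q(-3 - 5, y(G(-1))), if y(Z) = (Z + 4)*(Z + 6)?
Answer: -4048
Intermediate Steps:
G(a) = 0
y(Z) = (4 + Z)*(6 + Z)
Q(j, L) = 8 + L*j (Q(j, L) = 8 + j*L = 8 + L*j)
22*Q(-3 - 5, y(G(-1))) = 22*(8 + (24 + 0² + 10*0)*(-3 - 5)) = 22*(8 + (24 + 0 + 0)*(-8)) = 22*(8 + 24*(-8)) = 22*(8 - 192) = 22*(-184) = -4048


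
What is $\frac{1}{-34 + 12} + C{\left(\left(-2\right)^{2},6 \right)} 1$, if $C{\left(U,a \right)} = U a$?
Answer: $\frac{527}{22} \approx 23.955$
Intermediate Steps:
$\frac{1}{-34 + 12} + C{\left(\left(-2\right)^{2},6 \right)} 1 = \frac{1}{-34 + 12} + \left(-2\right)^{2} \cdot 6 \cdot 1 = \frac{1}{-22} + 4 \cdot 6 \cdot 1 = - \frac{1}{22} + 24 \cdot 1 = - \frac{1}{22} + 24 = \frac{527}{22}$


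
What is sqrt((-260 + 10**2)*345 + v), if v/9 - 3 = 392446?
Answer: sqrt(3476841) ≈ 1864.6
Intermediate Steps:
v = 3532041 (v = 27 + 9*392446 = 27 + 3532014 = 3532041)
sqrt((-260 + 10**2)*345 + v) = sqrt((-260 + 10**2)*345 + 3532041) = sqrt((-260 + 100)*345 + 3532041) = sqrt(-160*345 + 3532041) = sqrt(-55200 + 3532041) = sqrt(3476841)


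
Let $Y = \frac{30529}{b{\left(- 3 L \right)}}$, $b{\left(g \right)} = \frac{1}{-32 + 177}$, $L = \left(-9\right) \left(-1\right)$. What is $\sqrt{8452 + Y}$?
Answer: $\sqrt{4435157} \approx 2106.0$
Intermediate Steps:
$L = 9$
$b{\left(g \right)} = \frac{1}{145}$
$Y = 4426705$ ($Y = 30529 \frac{1}{\frac{1}{145}} = 30529 \cdot 145 = 4426705$)
$\sqrt{8452 + Y} = \sqrt{8452 + 4426705} = \sqrt{4435157}$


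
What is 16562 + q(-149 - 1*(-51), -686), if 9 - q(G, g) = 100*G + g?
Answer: 27057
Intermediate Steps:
q(G, g) = 9 - g - 100*G (q(G, g) = 9 - (100*G + g) = 9 - (g + 100*G) = 9 + (-g - 100*G) = 9 - g - 100*G)
16562 + q(-149 - 1*(-51), -686) = 16562 + (9 - 1*(-686) - 100*(-149 - 1*(-51))) = 16562 + (9 + 686 - 100*(-149 + 51)) = 16562 + (9 + 686 - 100*(-98)) = 16562 + (9 + 686 + 9800) = 16562 + 10495 = 27057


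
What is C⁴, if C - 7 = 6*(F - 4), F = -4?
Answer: 2825761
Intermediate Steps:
C = -41 (C = 7 + 6*(-4 - 4) = 7 + 6*(-8) = 7 - 48 = -41)
C⁴ = (-41)⁴ = 2825761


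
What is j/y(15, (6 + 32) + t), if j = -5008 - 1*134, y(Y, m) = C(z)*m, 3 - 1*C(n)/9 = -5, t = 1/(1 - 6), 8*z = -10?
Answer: -4285/2268 ≈ -1.8893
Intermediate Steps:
z = -5/4 (z = (1/8)*(-10) = -5/4 ≈ -1.2500)
t = -1/5 (t = 1/(-5) = -1/5 ≈ -0.20000)
C(n) = 72 (C(n) = 27 - 9*(-5) = 27 + 45 = 72)
y(Y, m) = 72*m
j = -5142 (j = -5008 - 134 = -5142)
j/y(15, (6 + 32) + t) = -5142*1/(72*((6 + 32) - 1/5)) = -5142*1/(72*(38 - 1/5)) = -5142/(72*(189/5)) = -5142/13608/5 = -5142*5/13608 = -4285/2268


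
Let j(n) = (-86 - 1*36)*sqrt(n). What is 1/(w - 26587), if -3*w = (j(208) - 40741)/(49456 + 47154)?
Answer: -744444727400090/19792447321825215363 - 47145680*sqrt(13)/19792447321825215363 ≈ -3.7613e-5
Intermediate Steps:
j(n) = -122*sqrt(n) (j(n) = (-86 - 36)*sqrt(n) = -122*sqrt(n))
w = 40741/289830 + 244*sqrt(13)/144915 (w = -(-488*sqrt(13) - 40741)/(3*(49456 + 47154)) = -(-488*sqrt(13) - 40741)/(3*96610) = -(-40741 - 488*sqrt(13))/(3*96610) = -(-40741/96610 - 244*sqrt(13)/48305)/3 = 40741/289830 + 244*sqrt(13)/144915 ≈ 0.14664)
1/(w - 26587) = 1/((40741/289830 + 244*sqrt(13)/144915) - 26587) = 1/(-7705669469/289830 + 244*sqrt(13)/144915)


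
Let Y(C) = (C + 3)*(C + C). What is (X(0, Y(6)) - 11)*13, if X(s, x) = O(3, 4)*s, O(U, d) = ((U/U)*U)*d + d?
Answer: -143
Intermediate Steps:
O(U, d) = d + U*d (O(U, d) = (1*U)*d + d = U*d + d = d + U*d)
Y(C) = 2*C*(3 + C) (Y(C) = (3 + C)*(2*C) = 2*C*(3 + C))
X(s, x) = 16*s (X(s, x) = (4*(1 + 3))*s = (4*4)*s = 16*s)
(X(0, Y(6)) - 11)*13 = (16*0 - 11)*13 = (0 - 11)*13 = -11*13 = -143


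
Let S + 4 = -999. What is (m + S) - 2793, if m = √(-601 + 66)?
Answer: -3796 + I*√535 ≈ -3796.0 + 23.13*I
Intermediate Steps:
S = -1003 (S = -4 - 999 = -1003)
m = I*√535 (m = √(-535) = I*√535 ≈ 23.13*I)
(m + S) - 2793 = (I*√535 - 1003) - 2793 = (-1003 + I*√535) - 2793 = -3796 + I*√535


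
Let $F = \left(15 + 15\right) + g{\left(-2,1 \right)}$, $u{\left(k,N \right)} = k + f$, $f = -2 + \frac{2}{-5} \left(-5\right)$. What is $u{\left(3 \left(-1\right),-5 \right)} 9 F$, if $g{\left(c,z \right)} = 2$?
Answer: $-864$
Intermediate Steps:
$f = 0$ ($f = -2 + 2 \left(- \frac{1}{5}\right) \left(-5\right) = -2 - -2 = -2 + 2 = 0$)
$u{\left(k,N \right)} = k$ ($u{\left(k,N \right)} = k + 0 = k$)
$F = 32$ ($F = \left(15 + 15\right) + 2 = 30 + 2 = 32$)
$u{\left(3 \left(-1\right),-5 \right)} 9 F = 3 \left(-1\right) 9 \cdot 32 = \left(-3\right) 9 \cdot 32 = \left(-27\right) 32 = -864$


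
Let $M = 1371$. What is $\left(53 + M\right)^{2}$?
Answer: $2027776$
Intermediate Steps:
$\left(53 + M\right)^{2} = \left(53 + 1371\right)^{2} = 1424^{2} = 2027776$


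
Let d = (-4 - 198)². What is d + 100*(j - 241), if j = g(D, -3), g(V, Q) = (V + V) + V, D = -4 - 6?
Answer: 13704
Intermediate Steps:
D = -10
g(V, Q) = 3*V (g(V, Q) = 2*V + V = 3*V)
j = -30 (j = 3*(-10) = -30)
d = 40804 (d = (-202)² = 40804)
d + 100*(j - 241) = 40804 + 100*(-30 - 241) = 40804 + 100*(-271) = 40804 - 27100 = 13704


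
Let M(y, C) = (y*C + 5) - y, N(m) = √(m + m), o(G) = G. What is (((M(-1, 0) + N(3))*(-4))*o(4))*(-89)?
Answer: 8544 + 1424*√6 ≈ 12032.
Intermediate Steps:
N(m) = √2*√m (N(m) = √(2*m) = √2*√m)
M(y, C) = 5 - y + C*y (M(y, C) = (C*y + 5) - y = (5 + C*y) - y = 5 - y + C*y)
(((M(-1, 0) + N(3))*(-4))*o(4))*(-89) = ((((5 - 1*(-1) + 0*(-1)) + √2*√3)*(-4))*4)*(-89) = ((((5 + 1 + 0) + √6)*(-4))*4)*(-89) = (((6 + √6)*(-4))*4)*(-89) = ((-24 - 4*√6)*4)*(-89) = (-96 - 16*√6)*(-89) = 8544 + 1424*√6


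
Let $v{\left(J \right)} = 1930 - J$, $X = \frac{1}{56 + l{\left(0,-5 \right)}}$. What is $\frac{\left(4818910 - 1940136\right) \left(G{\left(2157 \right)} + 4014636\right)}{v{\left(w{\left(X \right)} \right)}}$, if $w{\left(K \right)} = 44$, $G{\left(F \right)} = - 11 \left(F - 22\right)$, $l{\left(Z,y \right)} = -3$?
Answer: $\frac{140117338157}{23} \approx 6.0921 \cdot 10^{9}$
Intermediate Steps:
$G{\left(F \right)} = 242 - 11 F$ ($G{\left(F \right)} = - 11 \left(-22 + F\right) = 242 - 11 F$)
$X = \frac{1}{53}$ ($X = \frac{1}{56 - 3} = \frac{1}{53} \approx 0.018868$)
$\frac{\left(4818910 - 1940136\right) \left(G{\left(2157 \right)} + 4014636\right)}{v{\left(w{\left(X \right)} \right)}} = \frac{\left(4818910 - 1940136\right) \left(\left(242 - 23727\right) + 4014636\right)}{1930 - 44} = \frac{2878774 \left(\left(242 - 23727\right) + 4014636\right)}{1930 - 44} = \frac{2878774 \left(-23485 + 4014636\right)}{1886} = 2878774 \cdot 3991151 \cdot \frac{1}{1886} = 11489621728874 \cdot \frac{1}{1886} = \frac{140117338157}{23}$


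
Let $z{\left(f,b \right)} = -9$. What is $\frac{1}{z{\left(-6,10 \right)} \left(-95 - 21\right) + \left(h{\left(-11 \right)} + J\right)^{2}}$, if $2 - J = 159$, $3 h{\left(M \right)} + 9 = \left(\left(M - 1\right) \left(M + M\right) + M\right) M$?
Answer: $\frac{9}{10656565} \approx 8.4455 \cdot 10^{-7}$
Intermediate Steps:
$h{\left(M \right)} = -3 + \frac{M \left(M + 2 M \left(-1 + M\right)\right)}{3}$ ($h{\left(M \right)} = -3 + \frac{\left(\left(M - 1\right) \left(M + M\right) + M\right) M}{3} = -3 + \frac{\left(\left(-1 + M\right) 2 M + M\right) M}{3} = -3 + \frac{\left(2 M \left(-1 + M\right) + M\right) M}{3} = -3 + \frac{\left(M + 2 M \left(-1 + M\right)\right) M}{3} = -3 + \frac{M \left(M + 2 M \left(-1 + M\right)\right)}{3}$)
$J = -157$ ($J = 2 - 159 = -157$)
$\frac{1}{z{\left(-6,10 \right)} \left(-95 - 21\right) + \left(h{\left(-11 \right)} + J\right)^{2}} = \frac{1}{- 9 \left(-95 - 21\right) + \left(\left(-3 - \frac{\left(-11\right)^{2}}{3} + \frac{2 \left(-11\right)^{3}}{3}\right) - 157\right)^{2}} = \frac{1}{\left(-9\right) \left(-116\right) + \left(\left(-3 - \frac{121}{3} + \frac{2}{3} \left(-1331\right)\right) - 157\right)^{2}} = \frac{1}{1044 + \left(\left(-3 - \frac{121}{3} - \frac{2662}{3}\right) - 157\right)^{2}} = \frac{1}{1044 + \left(- \frac{2792}{3} - 157\right)^{2}} = \frac{1}{1044 + \left(- \frac{3263}{3}\right)^{2}} = \frac{1}{1044 + \frac{10647169}{9}} = \frac{1}{\frac{10656565}{9}} = \frac{9}{10656565}$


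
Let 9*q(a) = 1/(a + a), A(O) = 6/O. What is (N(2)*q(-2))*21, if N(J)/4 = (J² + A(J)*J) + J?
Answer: -28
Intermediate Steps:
N(J) = 24 + 4*J + 4*J² (N(J) = 4*((J² + (6/J)*J) + J) = 4*((J² + 6) + J) = 4*((6 + J²) + J) = 4*(6 + J + J²) = 24 + 4*J + 4*J²)
q(a) = 1/(18*a) (q(a) = 1/(9*(a + a)) = 1/(9*((2*a))) = (1/(2*a))/9 = 1/(18*a))
(N(2)*q(-2))*21 = ((24 + 4*2*(1 + 2))*((1/18)/(-2)))*21 = ((24 + 4*2*3)*((1/18)*(-½)))*21 = ((24 + 24)*(-1/36))*21 = (48*(-1/36))*21 = -4/3*21 = -28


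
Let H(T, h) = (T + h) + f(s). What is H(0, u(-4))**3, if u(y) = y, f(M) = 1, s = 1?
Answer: -27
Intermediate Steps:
H(T, h) = 1 + T + h (H(T, h) = (T + h) + 1 = 1 + T + h)
H(0, u(-4))**3 = (1 + 0 - 4)**3 = (-3)**3 = -27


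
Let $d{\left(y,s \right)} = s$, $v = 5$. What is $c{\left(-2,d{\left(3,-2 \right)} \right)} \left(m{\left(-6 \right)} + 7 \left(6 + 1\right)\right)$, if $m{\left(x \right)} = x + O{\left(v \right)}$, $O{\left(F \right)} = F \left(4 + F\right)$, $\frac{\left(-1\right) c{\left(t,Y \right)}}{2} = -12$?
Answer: $2112$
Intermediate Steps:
$c{\left(t,Y \right)} = 24$ ($c{\left(t,Y \right)} = \left(-2\right) \left(-12\right) = 24$)
$m{\left(x \right)} = 45 + x$ ($m{\left(x \right)} = x + 5 \left(4 + 5\right) = x + 5 \cdot 9 = x + 45 = 45 + x$)
$c{\left(-2,d{\left(3,-2 \right)} \right)} \left(m{\left(-6 \right)} + 7 \left(6 + 1\right)\right) = 24 \left(\left(45 - 6\right) + 7 \left(6 + 1\right)\right) = 24 \left(39 + 7 \cdot 7\right) = 24 \left(39 + 49\right) = 24 \cdot 88 = 2112$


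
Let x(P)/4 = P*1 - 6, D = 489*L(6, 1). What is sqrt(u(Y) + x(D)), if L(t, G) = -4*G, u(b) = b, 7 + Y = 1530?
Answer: 5*I*sqrt(253) ≈ 79.53*I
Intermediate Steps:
Y = 1523 (Y = -7 + 1530 = 1523)
D = -1956 (D = 489*(-4*1) = 489*(-4) = -1956)
x(P) = -24 + 4*P (x(P) = 4*(P*1 - 6) = 4*(P - 6) = 4*(-6 + P) = -24 + 4*P)
sqrt(u(Y) + x(D)) = sqrt(1523 + (-24 + 4*(-1956))) = sqrt(1523 + (-24 - 7824)) = sqrt(1523 - 7848) = sqrt(-6325) = 5*I*sqrt(253)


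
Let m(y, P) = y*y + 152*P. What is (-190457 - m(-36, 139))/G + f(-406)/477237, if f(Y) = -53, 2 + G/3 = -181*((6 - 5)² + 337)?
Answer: 33861654059/29197359660 ≈ 1.1597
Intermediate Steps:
m(y, P) = y² + 152*P
G = -183540 (G = -6 + 3*(-181*((6 - 5)² + 337)) = -6 + 3*(-181*(1² + 337)) = -6 + 3*(-181*(1 + 337)) = -6 + 3*(-181*338) = -6 + 3*(-61178) = -6 - 183534 = -183540)
(-190457 - m(-36, 139))/G + f(-406)/477237 = (-190457 - ((-36)² + 152*139))/(-183540) - 53/477237 = (-190457 - (1296 + 21128))*(-1/183540) - 53*1/477237 = (-190457 - 1*22424)*(-1/183540) - 53/477237 = (-190457 - 22424)*(-1/183540) - 53/477237 = -212881*(-1/183540) - 53/477237 = 212881/183540 - 53/477237 = 33861654059/29197359660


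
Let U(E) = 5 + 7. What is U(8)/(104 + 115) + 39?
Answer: 2851/73 ≈ 39.055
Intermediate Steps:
U(E) = 12
U(8)/(104 + 115) + 39 = 12/(104 + 115) + 39 = 12/219 + 39 = (1/219)*12 + 39 = 4/73 + 39 = 2851/73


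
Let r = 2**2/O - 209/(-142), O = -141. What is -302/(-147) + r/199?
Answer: 134170067/65078174 ≈ 2.0617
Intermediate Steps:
r = 28901/20022 (r = 2**2/(-141) - 209/(-142) = 4*(-1/141) - 209*(-1/142) = -4/141 + 209/142 = 28901/20022 ≈ 1.4435)
-302/(-147) + r/199 = -302/(-147) + (28901/20022)/199 = -302*(-1/147) + (28901/20022)*(1/199) = 302/147 + 28901/3984378 = 134170067/65078174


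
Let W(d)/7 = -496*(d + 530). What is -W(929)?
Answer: 5065648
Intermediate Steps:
W(d) = -1840160 - 3472*d (W(d) = 7*(-496*(d + 530)) = 7*(-496*(530 + d)) = 7*(-262880 - 496*d) = -1840160 - 3472*d)
-W(929) = -(-1840160 - 3472*929) = -(-1840160 - 3225488) = -1*(-5065648) = 5065648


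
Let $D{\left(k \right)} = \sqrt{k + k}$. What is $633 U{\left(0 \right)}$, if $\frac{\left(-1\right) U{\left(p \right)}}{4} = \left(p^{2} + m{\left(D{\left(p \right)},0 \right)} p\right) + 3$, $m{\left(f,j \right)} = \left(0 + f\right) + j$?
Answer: $-7596$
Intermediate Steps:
$D{\left(k \right)} = \sqrt{2} \sqrt{k}$ ($D{\left(k \right)} = \sqrt{2 k} = \sqrt{2} \sqrt{k}$)
$m{\left(f,j \right)} = f + j$
$U{\left(p \right)} = -12 - 4 p^{2} - 4 \sqrt{2} p^{\frac{3}{2}}$ ($U{\left(p \right)} = - 4 \left(\left(p^{2} + \left(\sqrt{2} \sqrt{p} + 0\right) p\right) + 3\right) = - 4 \left(\left(p^{2} + \sqrt{2} \sqrt{p} p\right) + 3\right) = - 4 \left(\left(p^{2} + \sqrt{2} p^{\frac{3}{2}}\right) + 3\right) = - 4 \left(3 + p^{2} + \sqrt{2} p^{\frac{3}{2}}\right) = -12 - 4 p^{2} - 4 \sqrt{2} p^{\frac{3}{2}}$)
$633 U{\left(0 \right)} = 633 \left(-12 - 4 \cdot 0^{2} - 4 \sqrt{2} \cdot 0^{\frac{3}{2}}\right) = 633 \left(-12 - 0 - 4 \sqrt{2} \cdot 0\right) = 633 \left(-12 + 0 + 0\right) = 633 \left(-12\right) = -7596$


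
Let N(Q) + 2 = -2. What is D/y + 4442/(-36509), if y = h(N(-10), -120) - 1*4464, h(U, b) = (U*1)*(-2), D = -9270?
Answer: 159322439/81342052 ≈ 1.9587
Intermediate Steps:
N(Q) = -4 (N(Q) = -2 - 2 = -4)
h(U, b) = -2*U (h(U, b) = U*(-2) = -2*U)
y = -4456 (y = -2*(-4) - 1*4464 = 8 - 4464 = -4456)
D/y + 4442/(-36509) = -9270/(-4456) + 4442/(-36509) = -9270*(-1/4456) + 4442*(-1/36509) = 4635/2228 - 4442/36509 = 159322439/81342052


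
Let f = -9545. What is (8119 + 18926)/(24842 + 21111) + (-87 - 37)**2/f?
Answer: -448428803/438621385 ≈ -1.0224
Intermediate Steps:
(8119 + 18926)/(24842 + 21111) + (-87 - 37)**2/f = (8119 + 18926)/(24842 + 21111) + (-87 - 37)**2/(-9545) = 27045/45953 + (-124)**2*(-1/9545) = 27045*(1/45953) + 15376*(-1/9545) = 27045/45953 - 15376/9545 = -448428803/438621385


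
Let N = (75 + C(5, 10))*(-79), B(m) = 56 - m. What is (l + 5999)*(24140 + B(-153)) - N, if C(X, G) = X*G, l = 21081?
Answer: 659380795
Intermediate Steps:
C(X, G) = G*X
N = -9875 (N = (75 + 10*5)*(-79) = (75 + 50)*(-79) = 125*(-79) = -9875)
(l + 5999)*(24140 + B(-153)) - N = (21081 + 5999)*(24140 + (56 - 1*(-153))) - 1*(-9875) = 27080*(24140 + (56 + 153)) + 9875 = 27080*(24140 + 209) + 9875 = 27080*24349 + 9875 = 659370920 + 9875 = 659380795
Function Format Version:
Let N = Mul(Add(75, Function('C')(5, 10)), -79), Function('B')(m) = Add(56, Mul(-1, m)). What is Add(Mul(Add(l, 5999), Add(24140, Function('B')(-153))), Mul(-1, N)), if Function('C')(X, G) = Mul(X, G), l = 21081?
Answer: 659380795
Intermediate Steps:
Function('C')(X, G) = Mul(G, X)
N = -9875 (N = Mul(Add(75, Mul(10, 5)), -79) = Mul(Add(75, 50), -79) = Mul(125, -79) = -9875)
Add(Mul(Add(l, 5999), Add(24140, Function('B')(-153))), Mul(-1, N)) = Add(Mul(Add(21081, 5999), Add(24140, Add(56, Mul(-1, -153)))), Mul(-1, -9875)) = Add(Mul(27080, Add(24140, Add(56, 153))), 9875) = Add(Mul(27080, Add(24140, 209)), 9875) = Add(Mul(27080, 24349), 9875) = Add(659370920, 9875) = 659380795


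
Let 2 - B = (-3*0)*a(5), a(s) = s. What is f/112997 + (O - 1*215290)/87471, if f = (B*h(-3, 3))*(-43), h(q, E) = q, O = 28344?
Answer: -21101769644/9883960587 ≈ -2.1349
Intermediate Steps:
B = 2 (B = 2 - (-3*0)*5 = 2 - 0*5 = 2 - 1*0 = 2 + 0 = 2)
f = 258 (f = (2*(-3))*(-43) = -6*(-43) = 258)
f/112997 + (O - 1*215290)/87471 = 258/112997 + (28344 - 1*215290)/87471 = 258*(1/112997) + (28344 - 215290)*(1/87471) = 258/112997 - 186946*1/87471 = 258/112997 - 186946/87471 = -21101769644/9883960587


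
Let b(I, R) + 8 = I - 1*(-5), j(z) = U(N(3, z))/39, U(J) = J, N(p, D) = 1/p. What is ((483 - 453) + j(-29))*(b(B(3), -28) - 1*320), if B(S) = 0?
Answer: -1134053/117 ≈ -9692.8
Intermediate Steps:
j(z) = 1/117 (j(z) = 1/(3*39) = (⅓)*(1/39) = 1/117)
b(I, R) = -3 + I (b(I, R) = -8 + (I - 1*(-5)) = -8 + (I + 5) = -8 + (5 + I) = -3 + I)
((483 - 453) + j(-29))*(b(B(3), -28) - 1*320) = ((483 - 453) + 1/117)*((-3 + 0) - 1*320) = (30 + 1/117)*(-3 - 320) = (3511/117)*(-323) = -1134053/117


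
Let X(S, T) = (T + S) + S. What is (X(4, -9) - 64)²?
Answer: 4225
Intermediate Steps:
X(S, T) = T + 2*S (X(S, T) = (S + T) + S = T + 2*S)
(X(4, -9) - 64)² = ((-9 + 2*4) - 64)² = ((-9 + 8) - 64)² = (-1 - 64)² = (-65)² = 4225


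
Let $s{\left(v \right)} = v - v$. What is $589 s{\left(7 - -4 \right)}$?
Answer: $0$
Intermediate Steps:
$s{\left(v \right)} = 0$
$589 s{\left(7 - -4 \right)} = 589 \cdot 0 = 0$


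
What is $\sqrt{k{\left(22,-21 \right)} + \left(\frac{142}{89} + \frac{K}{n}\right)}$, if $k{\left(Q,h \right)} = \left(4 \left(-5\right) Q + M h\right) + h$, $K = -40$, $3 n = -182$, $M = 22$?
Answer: $\frac{i \sqrt{60395174385}}{8099} \approx 30.344 i$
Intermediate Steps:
$n = - \frac{182}{3}$ ($n = \frac{1}{3} \left(-182\right) = - \frac{182}{3} \approx -60.667$)
$k{\left(Q,h \right)} = - 20 Q + 23 h$ ($k{\left(Q,h \right)} = \left(4 \left(-5\right) Q + 22 h\right) + h = \left(- 20 Q + 22 h\right) + h = - 20 Q + 23 h$)
$\sqrt{k{\left(22,-21 \right)} + \left(\frac{142}{89} + \frac{K}{n}\right)} = \sqrt{\left(\left(-20\right) 22 + 23 \left(-21\right)\right) + \left(\frac{142}{89} - \frac{40}{- \frac{182}{3}}\right)} = \sqrt{\left(-440 - 483\right) + \left(142 \cdot \frac{1}{89} - - \frac{60}{91}\right)} = \sqrt{-923 + \left(\frac{142}{89} + \frac{60}{91}\right)} = \sqrt{-923 + \frac{18262}{8099}} = \sqrt{- \frac{7457115}{8099}} = \frac{i \sqrt{60395174385}}{8099}$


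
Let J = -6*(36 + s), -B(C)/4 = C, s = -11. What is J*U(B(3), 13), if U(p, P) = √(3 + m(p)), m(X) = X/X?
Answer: -300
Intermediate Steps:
m(X) = 1
B(C) = -4*C
U(p, P) = 2 (U(p, P) = √(3 + 1) = √4 = 2)
J = -150 (J = -6*(36 - 11) = -6*25 = -150)
J*U(B(3), 13) = -150*2 = -300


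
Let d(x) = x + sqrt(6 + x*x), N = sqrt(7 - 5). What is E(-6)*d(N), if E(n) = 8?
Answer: 24*sqrt(2) ≈ 33.941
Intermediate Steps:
N = sqrt(2) ≈ 1.4142
d(x) = x + sqrt(6 + x**2)
E(-6)*d(N) = 8*(sqrt(2) + sqrt(6 + (sqrt(2))**2)) = 8*(sqrt(2) + sqrt(6 + 2)) = 8*(sqrt(2) + sqrt(8)) = 8*(sqrt(2) + 2*sqrt(2)) = 8*(3*sqrt(2)) = 24*sqrt(2)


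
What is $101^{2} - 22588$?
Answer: $-12387$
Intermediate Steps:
$101^{2} - 22588 = 10201 - 22588 = -12387$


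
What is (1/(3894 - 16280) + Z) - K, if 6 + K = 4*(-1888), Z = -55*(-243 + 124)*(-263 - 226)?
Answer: -39547841543/12386 ≈ -3.1929e+6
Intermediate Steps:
Z = -3200505 (Z = -(-6545)*(-489) = -55*58191 = -3200505)
K = -7558 (K = -6 + 4*(-1888) = -6 - 7552 = -7558)
(1/(3894 - 16280) + Z) - K = (1/(3894 - 16280) - 3200505) - 1*(-7558) = (1/(-12386) - 3200505) + 7558 = (-1/12386 - 3200505) + 7558 = -39641454931/12386 + 7558 = -39547841543/12386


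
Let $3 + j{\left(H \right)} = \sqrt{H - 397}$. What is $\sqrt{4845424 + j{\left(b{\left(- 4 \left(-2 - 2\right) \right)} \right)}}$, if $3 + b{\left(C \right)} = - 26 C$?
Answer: $\sqrt{4845421 + 4 i \sqrt{51}} \approx 2201.2 + 0.007 i$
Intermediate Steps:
$b{\left(C \right)} = -3 - 26 C$
$j{\left(H \right)} = -3 + \sqrt{-397 + H}$ ($j{\left(H \right)} = -3 + \sqrt{H - 397} = -3 + \sqrt{-397 + H}$)
$\sqrt{4845424 + j{\left(b{\left(- 4 \left(-2 - 2\right) \right)} \right)}} = \sqrt{4845424 - \left(3 - \sqrt{-397 - \left(3 + 26 \left(- 4 \left(-2 - 2\right)\right)\right)}\right)} = \sqrt{4845424 - \left(3 - \sqrt{-397 - \left(3 + 26 \left(\left(-4\right) \left(-4\right)\right)\right)}\right)} = \sqrt{4845424 - \left(3 - \sqrt{-397 - 419}\right)} = \sqrt{4845424 - \left(3 - \sqrt{-816}\right)} = \sqrt{4845424 - \left(3 - 4 i \sqrt{51}\right)} = \sqrt{4845421 + 4 i \sqrt{51}}$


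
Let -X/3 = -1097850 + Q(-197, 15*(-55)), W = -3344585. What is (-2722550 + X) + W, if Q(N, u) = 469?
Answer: -2774992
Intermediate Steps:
X = 3292143 (X = -3*(-1097850 + 469) = -3*(-1097381) = 3292143)
(-2722550 + X) + W = (-2722550 + 3292143) - 3344585 = 569593 - 3344585 = -2774992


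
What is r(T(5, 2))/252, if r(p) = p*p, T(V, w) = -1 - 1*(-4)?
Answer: 1/28 ≈ 0.035714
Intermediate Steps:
T(V, w) = 3 (T(V, w) = -1 + 4 = 3)
r(p) = p²
r(T(5, 2))/252 = 3²/252 = 9*(1/252) = 1/28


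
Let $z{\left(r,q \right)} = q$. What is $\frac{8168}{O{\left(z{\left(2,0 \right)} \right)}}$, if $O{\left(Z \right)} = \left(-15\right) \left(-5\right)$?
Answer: $\frac{8168}{75} \approx 108.91$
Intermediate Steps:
$O{\left(Z \right)} = 75$
$\frac{8168}{O{\left(z{\left(2,0 \right)} \right)}} = \frac{8168}{75}$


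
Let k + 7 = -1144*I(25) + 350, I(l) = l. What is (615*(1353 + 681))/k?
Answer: -416970/9419 ≈ -44.269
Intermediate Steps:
k = -28257 (k = -7 + (-1144*25 + 350) = -7 + (-28600 + 350) = -7 - 28250 = -28257)
(615*(1353 + 681))/k = (615*(1353 + 681))/(-28257) = (615*2034)*(-1/28257) = 1250910*(-1/28257) = -416970/9419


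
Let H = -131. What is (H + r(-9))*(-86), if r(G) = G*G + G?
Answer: 5074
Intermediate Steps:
r(G) = G + G² (r(G) = G² + G = G + G²)
(H + r(-9))*(-86) = (-131 - 9*(1 - 9))*(-86) = (-131 - 9*(-8))*(-86) = (-131 + 72)*(-86) = -59*(-86) = 5074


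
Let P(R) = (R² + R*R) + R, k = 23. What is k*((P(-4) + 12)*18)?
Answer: 16560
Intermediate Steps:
P(R) = R + 2*R² (P(R) = (R² + R²) + R = 2*R² + R = R + 2*R²)
k*((P(-4) + 12)*18) = 23*((-4*(1 + 2*(-4)) + 12)*18) = 23*((-4*(1 - 8) + 12)*18) = 23*((-4*(-7) + 12)*18) = 23*((28 + 12)*18) = 23*(40*18) = 23*720 = 16560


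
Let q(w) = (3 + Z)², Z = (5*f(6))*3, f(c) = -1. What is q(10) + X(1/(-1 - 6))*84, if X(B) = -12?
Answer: -864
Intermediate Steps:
Z = -15 (Z = (5*(-1))*3 = -5*3 = -15)
q(w) = 144 (q(w) = (3 - 15)² = (-12)² = 144)
q(10) + X(1/(-1 - 6))*84 = 144 - 12*84 = 144 - 1008 = -864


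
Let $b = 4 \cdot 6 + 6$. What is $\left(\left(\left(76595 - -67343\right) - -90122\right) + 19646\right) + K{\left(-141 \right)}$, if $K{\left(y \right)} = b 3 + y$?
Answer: $253655$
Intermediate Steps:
$b = 30$ ($b = 24 + 6 = 30$)
$K{\left(y \right)} = 90 + y$ ($K{\left(y \right)} = 30 \cdot 3 + y = 90 + y$)
$\left(\left(\left(76595 - -67343\right) - -90122\right) + 19646\right) + K{\left(-141 \right)} = \left(\left(\left(76595 - -67343\right) - -90122\right) + 19646\right) + \left(90 - 141\right) = \left(\left(\left(76595 + 67343\right) + 90122\right) + 19646\right) - 51 = \left(\left(143938 + 90122\right) + 19646\right) - 51 = \left(234060 + 19646\right) - 51 = 253706 - 51 = 253655$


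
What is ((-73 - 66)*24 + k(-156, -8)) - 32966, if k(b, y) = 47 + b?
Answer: -36411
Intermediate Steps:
((-73 - 66)*24 + k(-156, -8)) - 32966 = ((-73 - 66)*24 + (47 - 156)) - 32966 = (-139*24 - 109) - 32966 = (-3336 - 109) - 32966 = -3445 - 32966 = -36411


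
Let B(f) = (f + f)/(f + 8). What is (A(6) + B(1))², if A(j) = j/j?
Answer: 121/81 ≈ 1.4938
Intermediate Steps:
A(j) = 1
B(f) = 2*f/(8 + f) (B(f) = (2*f)/(8 + f) = 2*f/(8 + f))
(A(6) + B(1))² = (1 + 2*1/(8 + 1))² = (1 + 2*1/9)² = (1 + 2*1*(⅑))² = (1 + 2/9)² = (11/9)² = 121/81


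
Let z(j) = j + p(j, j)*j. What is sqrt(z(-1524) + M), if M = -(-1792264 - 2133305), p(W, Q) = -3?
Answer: 3*sqrt(436513) ≈ 1982.1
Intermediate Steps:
z(j) = -2*j (z(j) = j - 3*j = -2*j)
M = 3925569 (M = -1*(-3925569) = 3925569)
sqrt(z(-1524) + M) = sqrt(-2*(-1524) + 3925569) = sqrt(3048 + 3925569) = sqrt(3928617) = 3*sqrt(436513)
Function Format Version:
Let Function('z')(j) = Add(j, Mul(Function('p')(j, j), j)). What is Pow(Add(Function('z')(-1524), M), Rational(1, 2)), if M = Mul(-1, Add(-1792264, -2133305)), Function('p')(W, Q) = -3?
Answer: Mul(3, Pow(436513, Rational(1, 2))) ≈ 1982.1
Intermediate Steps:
Function('z')(j) = Mul(-2, j) (Function('z')(j) = Add(j, Mul(-3, j)) = Mul(-2, j))
M = 3925569 (M = Mul(-1, -3925569) = 3925569)
Pow(Add(Function('z')(-1524), M), Rational(1, 2)) = Pow(Add(Mul(-2, -1524), 3925569), Rational(1, 2)) = Pow(Add(3048, 3925569), Rational(1, 2)) = Pow(3928617, Rational(1, 2)) = Mul(3, Pow(436513, Rational(1, 2)))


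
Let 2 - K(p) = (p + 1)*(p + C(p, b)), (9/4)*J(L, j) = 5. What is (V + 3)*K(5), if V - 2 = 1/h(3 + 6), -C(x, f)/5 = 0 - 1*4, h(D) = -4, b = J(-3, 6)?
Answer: -703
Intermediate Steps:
J(L, j) = 20/9 (J(L, j) = (4/9)*5 = 20/9)
b = 20/9 ≈ 2.2222
C(x, f) = 20 (C(x, f) = -5*(0 - 1*4) = -5*(0 - 4) = -5*(-4) = 20)
V = 7/4 (V = 2 + 1/(-4) = 2 - ¼ = 7/4 ≈ 1.7500)
K(p) = 2 - (1 + p)*(20 + p) (K(p) = 2 - (p + 1)*(p + 20) = 2 - (1 + p)*(20 + p))
(V + 3)*K(5) = (7/4 + 3)*(-18 - 1*5² - 21*5) = 19*(-18 - 1*25 - 105)/4 = 19*(-18 - 25 - 105)/4 = (19/4)*(-148) = -703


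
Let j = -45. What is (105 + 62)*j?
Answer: -7515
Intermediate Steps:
(105 + 62)*j = (105 + 62)*(-45) = 167*(-45) = -7515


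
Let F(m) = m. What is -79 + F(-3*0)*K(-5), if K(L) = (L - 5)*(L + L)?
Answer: -79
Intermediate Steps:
K(L) = 2*L*(-5 + L) (K(L) = (-5 + L)*(2*L) = 2*L*(-5 + L))
-79 + F(-3*0)*K(-5) = -79 + (-3*0)*(2*(-5)*(-5 - 5)) = -79 + 0*(2*(-5)*(-10)) = -79 + 0*100 = -79 + 0 = -79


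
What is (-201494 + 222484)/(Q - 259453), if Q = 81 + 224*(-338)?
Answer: -10495/167542 ≈ -0.062641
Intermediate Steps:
Q = -75631 (Q = 81 - 75712 = -75631)
(-201494 + 222484)/(Q - 259453) = (-201494 + 222484)/(-75631 - 259453) = 20990/(-335084) = 20990*(-1/335084) = -10495/167542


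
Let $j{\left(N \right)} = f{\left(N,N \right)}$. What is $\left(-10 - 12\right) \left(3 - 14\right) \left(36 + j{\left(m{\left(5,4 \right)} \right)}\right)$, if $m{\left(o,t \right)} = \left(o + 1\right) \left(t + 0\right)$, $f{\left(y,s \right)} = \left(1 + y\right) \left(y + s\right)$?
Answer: $299112$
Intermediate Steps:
$f{\left(y,s \right)} = \left(1 + y\right) \left(s + y\right)$
$m{\left(o,t \right)} = t \left(1 + o\right)$ ($m{\left(o,t \right)} = \left(1 + o\right) t = t \left(1 + o\right)$)
$j{\left(N \right)} = 2 N + 2 N^{2}$ ($j{\left(N \right)} = N + N + N^{2} + N N = N + N + N^{2} + N^{2} = 2 N + 2 N^{2}$)
$\left(-10 - 12\right) \left(3 - 14\right) \left(36 + j{\left(m{\left(5,4 \right)} \right)}\right) = \left(-10 - 12\right) \left(3 - 14\right) \left(36 + 2 \cdot 4 \left(1 + 5\right) \left(1 + 4 \left(1 + 5\right)\right)\right) = \left(-22\right) \left(-11\right) \left(36 + 2 \cdot 4 \cdot 6 \left(1 + 4 \cdot 6\right)\right) = 242 \left(36 + 2 \cdot 24 \left(1 + 24\right)\right) = 242 \left(36 + 2 \cdot 24 \cdot 25\right) = 242 \left(36 + 1200\right) = 242 \cdot 1236 = 299112$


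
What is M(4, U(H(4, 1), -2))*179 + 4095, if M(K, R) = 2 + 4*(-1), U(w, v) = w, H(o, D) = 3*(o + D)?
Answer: 3737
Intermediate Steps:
H(o, D) = 3*D + 3*o (H(o, D) = 3*(D + o) = 3*D + 3*o)
M(K, R) = -2 (M(K, R) = 2 - 4 = -2)
M(4, U(H(4, 1), -2))*179 + 4095 = -2*179 + 4095 = -358 + 4095 = 3737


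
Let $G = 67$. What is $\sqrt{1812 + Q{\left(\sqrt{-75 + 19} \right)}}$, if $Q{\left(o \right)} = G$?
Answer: $\sqrt{1879} \approx 43.347$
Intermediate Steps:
$Q{\left(o \right)} = 67$
$\sqrt{1812 + Q{\left(\sqrt{-75 + 19} \right)}} = \sqrt{1812 + 67} = \sqrt{1879}$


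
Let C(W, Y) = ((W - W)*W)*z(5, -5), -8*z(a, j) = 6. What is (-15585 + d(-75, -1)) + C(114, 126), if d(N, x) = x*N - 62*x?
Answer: -15448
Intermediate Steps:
z(a, j) = -¾ (z(a, j) = -⅛*6 = -¾)
d(N, x) = -62*x + N*x (d(N, x) = N*x - 62*x = -62*x + N*x)
C(W, Y) = 0 (C(W, Y) = ((W - W)*W)*(-¾) = (0*W)*(-¾) = 0*(-¾) = 0)
(-15585 + d(-75, -1)) + C(114, 126) = (-15585 - (-62 - 75)) + 0 = (-15585 - 1*(-137)) + 0 = (-15585 + 137) + 0 = -15448 + 0 = -15448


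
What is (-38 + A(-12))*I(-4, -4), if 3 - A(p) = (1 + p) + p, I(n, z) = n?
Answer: 48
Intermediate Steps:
A(p) = 2 - 2*p (A(p) = 3 - ((1 + p) + p) = 3 - (1 + 2*p) = 3 + (-1 - 2*p) = 2 - 2*p)
(-38 + A(-12))*I(-4, -4) = (-38 + (2 - 2*(-12)))*(-4) = (-38 + (2 + 24))*(-4) = (-38 + 26)*(-4) = -12*(-4) = 48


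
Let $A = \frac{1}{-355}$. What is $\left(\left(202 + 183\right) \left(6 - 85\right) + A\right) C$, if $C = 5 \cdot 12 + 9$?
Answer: $- \frac{745015494}{355} \approx -2.0986 \cdot 10^{6}$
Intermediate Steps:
$A = - \frac{1}{355} \approx -0.0028169$
$C = 69$ ($C = 60 + 9 = 69$)
$\left(\left(202 + 183\right) \left(6 - 85\right) + A\right) C = \left(\left(202 + 183\right) \left(6 - 85\right) - \frac{1}{355}\right) 69 = \left(385 \left(-79\right) - \frac{1}{355}\right) 69 = \left(-30415 - \frac{1}{355}\right) 69 = \left(- \frac{10797326}{355}\right) 69 = - \frac{745015494}{355}$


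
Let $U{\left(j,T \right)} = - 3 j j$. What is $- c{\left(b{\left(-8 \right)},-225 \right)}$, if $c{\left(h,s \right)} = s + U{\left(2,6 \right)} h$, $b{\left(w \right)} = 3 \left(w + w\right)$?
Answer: $-351$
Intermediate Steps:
$U{\left(j,T \right)} = - 3 j^{2}$
$b{\left(w \right)} = 6 w$ ($b{\left(w \right)} = 3 \cdot 2 w = 6 w$)
$c{\left(h,s \right)} = s - 12 h$ ($c{\left(h,s \right)} = s + - 3 \cdot 2^{2} h = s + \left(-3\right) 4 h = s - 12 h$)
$- c{\left(b{\left(-8 \right)},-225 \right)} = - (-225 - 12 \cdot 6 \left(-8\right)) = - (-225 - -576) = - (-225 + 576) = \left(-1\right) 351 = -351$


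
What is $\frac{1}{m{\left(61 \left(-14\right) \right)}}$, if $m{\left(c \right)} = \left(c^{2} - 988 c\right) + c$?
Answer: $\frac{1}{1572214} \approx 6.3605 \cdot 10^{-7}$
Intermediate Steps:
$m{\left(c \right)} = c^{2} - 987 c$
$\frac{1}{m{\left(61 \left(-14\right) \right)}} = \frac{1}{61 \left(-14\right) \left(-987 + 61 \left(-14\right)\right)} = \frac{1}{\left(-854\right) \left(-987 - 854\right)} = \frac{1}{\left(-854\right) \left(-1841\right)} = \frac{1}{1572214}$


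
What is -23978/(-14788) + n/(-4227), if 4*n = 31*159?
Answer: 27710831/20836292 ≈ 1.3299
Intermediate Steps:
n = 4929/4 (n = (31*159)/4 = (¼)*4929 = 4929/4 ≈ 1232.3)
-23978/(-14788) + n/(-4227) = -23978/(-14788) + (4929/4)/(-4227) = -23978*(-1/14788) + (4929/4)*(-1/4227) = 11989/7394 - 1643/5636 = 27710831/20836292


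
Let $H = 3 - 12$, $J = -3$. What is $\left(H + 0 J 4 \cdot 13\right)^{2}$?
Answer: $81$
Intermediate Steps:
$H = -9$ ($H = 3 - 12 = -9$)
$\left(H + 0 J 4 \cdot 13\right)^{2} = \left(-9 + 0 \left(-3\right) 4 \cdot 13\right)^{2} = \left(-9 + 0 \cdot 4 \cdot 13\right)^{2} = \left(-9 + 0 \cdot 13\right)^{2} = \left(-9 + 0\right)^{2} = \left(-9\right)^{2} = 81$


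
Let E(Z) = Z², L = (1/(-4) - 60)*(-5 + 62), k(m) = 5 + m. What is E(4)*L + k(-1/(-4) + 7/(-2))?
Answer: -219785/4 ≈ -54946.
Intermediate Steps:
L = -13737/4 (L = (-¼ - 60)*57 = -241/4*57 = -13737/4 ≈ -3434.3)
E(4)*L + k(-1/(-4) + 7/(-2)) = 4²*(-13737/4) + (5 + (-1/(-4) + 7/(-2))) = 16*(-13737/4) + (5 + (-1*(-¼) + 7*(-½))) = -54948 + (5 + (¼ - 7/2)) = -54948 + (5 - 13/4) = -54948 + 7/4 = -219785/4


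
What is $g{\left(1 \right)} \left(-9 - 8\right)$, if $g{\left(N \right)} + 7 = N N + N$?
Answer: $85$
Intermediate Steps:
$g{\left(N \right)} = -7 + N + N^{2}$ ($g{\left(N \right)} = -7 + \left(N N + N\right) = -7 + \left(N^{2} + N\right) = -7 + \left(N + N^{2}\right) = -7 + N + N^{2}$)
$g{\left(1 \right)} \left(-9 - 8\right) = \left(-7 + 1 + 1^{2}\right) \left(-9 - 8\right) = \left(-7 + 1 + 1\right) \left(-17\right) = \left(-5\right) \left(-17\right) = 85$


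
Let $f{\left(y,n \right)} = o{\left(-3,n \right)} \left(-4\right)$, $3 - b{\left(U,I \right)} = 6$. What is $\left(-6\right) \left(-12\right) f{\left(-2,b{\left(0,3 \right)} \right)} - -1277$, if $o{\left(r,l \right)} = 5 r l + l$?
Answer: $-10819$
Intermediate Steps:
$o{\left(r,l \right)} = l + 5 l r$ ($o{\left(r,l \right)} = 5 l r + l = l + 5 l r$)
$b{\left(U,I \right)} = -3$ ($b{\left(U,I \right)} = 3 - 6 = -3$)
$f{\left(y,n \right)} = 56 n$ ($f{\left(y,n \right)} = n \left(1 + 5 \left(-3\right)\right) \left(-4\right) = n \left(1 - 15\right) \left(-4\right) = n \left(-14\right) \left(-4\right) = - 14 n \left(-4\right) = 56 n$)
$\left(-6\right) \left(-12\right) f{\left(-2,b{\left(0,3 \right)} \right)} - -1277 = \left(-6\right) \left(-12\right) 56 \left(-3\right) - -1277 = 72 \left(-168\right) + 1277 = -12096 + 1277 = -10819$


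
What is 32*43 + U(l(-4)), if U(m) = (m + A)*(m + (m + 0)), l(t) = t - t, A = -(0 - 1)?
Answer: 1376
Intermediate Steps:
A = 1 (A = -1*(-1) = 1)
l(t) = 0
U(m) = 2*m*(1 + m) (U(m) = (m + 1)*(m + (m + 0)) = (1 + m)*(m + m) = (1 + m)*(2*m) = 2*m*(1 + m))
32*43 + U(l(-4)) = 32*43 + 2*0*(1 + 0) = 1376 + 2*0*1 = 1376 + 0 = 1376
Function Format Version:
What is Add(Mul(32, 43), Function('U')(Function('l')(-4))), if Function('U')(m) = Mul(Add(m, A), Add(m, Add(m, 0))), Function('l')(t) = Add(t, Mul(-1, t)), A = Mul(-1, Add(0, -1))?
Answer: 1376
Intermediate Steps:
A = 1 (A = Mul(-1, -1) = 1)
Function('l')(t) = 0
Function('U')(m) = Mul(2, m, Add(1, m)) (Function('U')(m) = Mul(Add(m, 1), Add(m, Add(m, 0))) = Mul(Add(1, m), Add(m, m)) = Mul(Add(1, m), Mul(2, m)) = Mul(2, m, Add(1, m)))
Add(Mul(32, 43), Function('U')(Function('l')(-4))) = Add(Mul(32, 43), Mul(2, 0, Add(1, 0))) = Add(1376, Mul(2, 0, 1)) = Add(1376, 0) = 1376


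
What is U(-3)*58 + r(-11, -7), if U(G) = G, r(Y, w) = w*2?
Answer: -188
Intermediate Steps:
r(Y, w) = 2*w
U(-3)*58 + r(-11, -7) = -3*58 + 2*(-7) = -174 - 14 = -188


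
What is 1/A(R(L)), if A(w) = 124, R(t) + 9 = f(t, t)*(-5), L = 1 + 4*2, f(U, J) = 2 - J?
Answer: 1/124 ≈ 0.0080645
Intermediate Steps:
L = 9 (L = 1 + 8 = 9)
R(t) = -19 + 5*t (R(t) = -9 + (2 - t)*(-5) = -9 + (-10 + 5*t) = -19 + 5*t)
1/A(R(L)) = 1/124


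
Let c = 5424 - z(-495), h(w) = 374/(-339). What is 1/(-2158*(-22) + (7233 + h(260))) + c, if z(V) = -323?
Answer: 106583730158/18545977 ≈ 5747.0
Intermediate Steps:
h(w) = -374/339 (h(w) = 374*(-1/339) = -374/339)
c = 5747 (c = 5424 - 1*(-323) = 5424 + 323 = 5747)
1/(-2158*(-22) + (7233 + h(260))) + c = 1/(-2158*(-22) + (7233 - 374/339)) + 5747 = 1/(47476 + 2451613/339) + 5747 = 1/(18545977/339) + 5747 = 339/18545977 + 5747 = 106583730158/18545977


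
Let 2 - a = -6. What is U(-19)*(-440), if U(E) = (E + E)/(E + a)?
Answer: -1520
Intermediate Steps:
a = 8 (a = 2 - 1*(-6) = 2 + 6 = 8)
U(E) = 2*E/(8 + E) (U(E) = (E + E)/(E + 8) = (2*E)/(8 + E) = 2*E/(8 + E))
U(-19)*(-440) = (2*(-19)/(8 - 19))*(-440) = (2*(-19)/(-11))*(-440) = (2*(-19)*(-1/11))*(-440) = (38/11)*(-440) = -1520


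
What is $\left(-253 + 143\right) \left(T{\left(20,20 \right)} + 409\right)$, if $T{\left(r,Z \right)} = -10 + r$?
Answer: $-46090$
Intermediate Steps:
$\left(-253 + 143\right) \left(T{\left(20,20 \right)} + 409\right) = \left(-253 + 143\right) \left(\left(-10 + 20\right) + 409\right) = - 110 \left(10 + 409\right) = \left(-110\right) 419 = -46090$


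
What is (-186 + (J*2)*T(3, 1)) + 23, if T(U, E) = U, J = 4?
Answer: -139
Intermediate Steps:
(-186 + (J*2)*T(3, 1)) + 23 = (-186 + (4*2)*3) + 23 = (-186 + 8*3) + 23 = (-186 + 24) + 23 = -162 + 23 = -139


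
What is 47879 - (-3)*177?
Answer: 48410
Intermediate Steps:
47879 - (-3)*177 = 47879 - 1*(-531) = 47879 + 531 = 48410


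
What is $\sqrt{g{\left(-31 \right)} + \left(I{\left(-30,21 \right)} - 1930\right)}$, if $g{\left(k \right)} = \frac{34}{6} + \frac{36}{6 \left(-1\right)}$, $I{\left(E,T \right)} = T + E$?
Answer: $\frac{i \sqrt{17454}}{3} \approx 44.038 i$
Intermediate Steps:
$I{\left(E,T \right)} = E + T$
$g{\left(k \right)} = - \frac{1}{3}$ ($g{\left(k \right)} = 34 \cdot \frac{1}{6} + \frac{36}{-6} = \frac{17}{3} + 36 \left(- \frac{1}{6}\right) = \frac{17}{3} - 6 = - \frac{1}{3}$)
$\sqrt{g{\left(-31 \right)} + \left(I{\left(-30,21 \right)} - 1930\right)} = \sqrt{- \frac{1}{3} + \left(\left(-30 + 21\right) - 1930\right)} = \sqrt{- \frac{1}{3} - 1939} = \sqrt{- \frac{5818}{3}} = \frac{i \sqrt{17454}}{3}$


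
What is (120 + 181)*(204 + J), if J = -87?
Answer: 35217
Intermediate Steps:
(120 + 181)*(204 + J) = (120 + 181)*(204 - 87) = 301*117 = 35217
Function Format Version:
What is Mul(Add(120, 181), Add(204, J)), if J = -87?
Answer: 35217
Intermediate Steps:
Mul(Add(120, 181), Add(204, J)) = Mul(Add(120, 181), Add(204, -87)) = Mul(301, 117) = 35217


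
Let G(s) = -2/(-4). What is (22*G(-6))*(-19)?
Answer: -209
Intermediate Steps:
G(s) = 1/2 (G(s) = -2*(-1/4) = 1/2)
(22*G(-6))*(-19) = (22*(1/2))*(-19) = 11*(-19) = -209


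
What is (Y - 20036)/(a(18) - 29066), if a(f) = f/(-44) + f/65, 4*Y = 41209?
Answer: 27838525/83129138 ≈ 0.33488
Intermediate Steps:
Y = 41209/4 (Y = (¼)*41209 = 41209/4 ≈ 10302.)
a(f) = -21*f/2860 (a(f) = f*(-1/44) + f*(1/65) = -f/44 + f/65 = -21*f/2860)
(Y - 20036)/(a(18) - 29066) = (41209/4 - 20036)/(-21/2860*18 - 29066) = -38935/(4*(-189/1430 - 29066)) = -38935/(4*(-41564569/1430)) = -38935/4*(-1430/41564569) = 27838525/83129138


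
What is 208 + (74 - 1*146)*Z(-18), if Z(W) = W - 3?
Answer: 1720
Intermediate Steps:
Z(W) = -3 + W
208 + (74 - 1*146)*Z(-18) = 208 + (74 - 1*146)*(-3 - 18) = 208 + (74 - 146)*(-21) = 208 - 72*(-21) = 208 + 1512 = 1720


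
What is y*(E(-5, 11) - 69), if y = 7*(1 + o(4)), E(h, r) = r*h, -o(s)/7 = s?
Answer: 23436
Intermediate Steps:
o(s) = -7*s
E(h, r) = h*r
y = -189 (y = 7*(1 - 7*4) = 7*(1 - 28) = 7*(-27) = -189)
y*(E(-5, 11) - 69) = -189*(-5*11 - 69) = -189*(-55 - 69) = -189*(-124) = 23436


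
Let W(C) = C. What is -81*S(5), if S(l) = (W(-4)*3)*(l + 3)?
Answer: 7776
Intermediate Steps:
S(l) = -36 - 12*l (S(l) = (-4*3)*(l + 3) = -12*(3 + l) = -36 - 12*l)
-81*S(5) = -81*(-36 - 12*5) = -81*(-36 - 60) = -81*(-96) = 7776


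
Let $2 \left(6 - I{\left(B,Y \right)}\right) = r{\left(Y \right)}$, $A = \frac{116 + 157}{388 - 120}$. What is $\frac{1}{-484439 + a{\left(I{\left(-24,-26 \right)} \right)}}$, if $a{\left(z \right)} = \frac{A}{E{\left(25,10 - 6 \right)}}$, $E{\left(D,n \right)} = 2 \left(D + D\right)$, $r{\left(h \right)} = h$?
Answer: $- \frac{26800}{12982964927} \approx -2.0642 \cdot 10^{-6}$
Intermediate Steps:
$A = \frac{273}{268} \approx 1.0187$
$E{\left(D,n \right)} = 4 D$ ($E{\left(D,n \right)} = 2 \cdot 2 D = 4 D$)
$I{\left(B,Y \right)} = 6 - \frac{Y}{2}$
$a{\left(z \right)} = \frac{273}{26800}$ ($a{\left(z \right)} = \frac{273}{268 \cdot 4 \cdot 25} = \frac{273}{268 \cdot 100} = \frac{273}{268} \cdot \frac{1}{100} = \frac{273}{26800}$)
$\frac{1}{-484439 + a{\left(I{\left(-24,-26 \right)} \right)}} = \frac{1}{-484439 + \frac{273}{26800}} = \frac{1}{- \frac{12982964927}{26800}} = - \frac{26800}{12982964927}$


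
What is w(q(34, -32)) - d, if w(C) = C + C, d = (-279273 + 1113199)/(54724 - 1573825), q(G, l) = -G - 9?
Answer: -129808760/1519101 ≈ -85.451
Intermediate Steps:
q(G, l) = -9 - G
d = -833926/1519101 (d = 833926/(-1519101) = 833926*(-1/1519101) = -833926/1519101 ≈ -0.54896)
w(C) = 2*C
w(q(34, -32)) - d = 2*(-9 - 1*34) - 1*(-833926/1519101) = 2*(-9 - 34) + 833926/1519101 = 2*(-43) + 833926/1519101 = -86 + 833926/1519101 = -129808760/1519101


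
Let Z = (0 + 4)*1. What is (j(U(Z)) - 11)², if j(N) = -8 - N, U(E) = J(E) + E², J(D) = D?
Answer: 1521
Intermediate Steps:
Z = 4 (Z = 4*1 = 4)
U(E) = E + E²
(j(U(Z)) - 11)² = ((-8 - 4*(1 + 4)) - 11)² = ((-8 - 4*5) - 11)² = ((-8 - 1*20) - 11)² = ((-8 - 20) - 11)² = (-28 - 11)² = (-39)² = 1521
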